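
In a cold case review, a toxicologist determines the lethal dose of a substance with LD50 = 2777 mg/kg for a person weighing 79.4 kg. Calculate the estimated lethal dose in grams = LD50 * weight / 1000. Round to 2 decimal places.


Lethal dose calculation:
Lethal dose = LD50 * body_weight / 1000
= 2777 * 79.4 / 1000
= 220493.8 / 1000
= 220.49 g

220.49


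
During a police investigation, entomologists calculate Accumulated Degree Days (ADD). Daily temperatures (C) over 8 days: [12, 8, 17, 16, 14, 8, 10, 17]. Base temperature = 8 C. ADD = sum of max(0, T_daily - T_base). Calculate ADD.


Computing ADD day by day:
Day 1: max(0, 12 - 8) = 4
Day 2: max(0, 8 - 8) = 0
Day 3: max(0, 17 - 8) = 9
Day 4: max(0, 16 - 8) = 8
Day 5: max(0, 14 - 8) = 6
Day 6: max(0, 8 - 8) = 0
Day 7: max(0, 10 - 8) = 2
Day 8: max(0, 17 - 8) = 9
Total ADD = 38

38


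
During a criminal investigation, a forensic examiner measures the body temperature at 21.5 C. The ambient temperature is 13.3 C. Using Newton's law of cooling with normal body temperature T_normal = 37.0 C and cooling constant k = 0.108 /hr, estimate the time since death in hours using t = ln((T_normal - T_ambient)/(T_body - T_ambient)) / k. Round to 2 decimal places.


Using Newton's law of cooling:
t = ln((T_normal - T_ambient) / (T_body - T_ambient)) / k
T_normal - T_ambient = 23.7
T_body - T_ambient = 8.2
Ratio = 2.890244
ln(ratio) = 1.061341
t = 1.061341 / 0.108 = 9.83 hours

9.83


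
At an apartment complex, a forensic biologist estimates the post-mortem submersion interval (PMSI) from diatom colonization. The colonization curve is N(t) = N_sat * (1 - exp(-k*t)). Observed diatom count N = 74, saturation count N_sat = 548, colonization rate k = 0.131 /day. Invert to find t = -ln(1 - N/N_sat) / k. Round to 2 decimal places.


PMSI from diatom colonization curve:
N / N_sat = 74 / 548 = 0.135036
1 - N/N_sat = 0.864964
ln(1 - N/N_sat) = -0.145067
t = -ln(1 - N/N_sat) / k = -(-0.145067) / 0.131 = 1.11 days

1.11


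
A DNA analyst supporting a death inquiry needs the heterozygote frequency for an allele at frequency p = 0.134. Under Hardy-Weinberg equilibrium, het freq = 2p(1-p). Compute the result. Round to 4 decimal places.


Hardy-Weinberg heterozygote frequency:
q = 1 - p = 1 - 0.134 = 0.866
2pq = 2 * 0.134 * 0.866 = 0.2321

0.2321


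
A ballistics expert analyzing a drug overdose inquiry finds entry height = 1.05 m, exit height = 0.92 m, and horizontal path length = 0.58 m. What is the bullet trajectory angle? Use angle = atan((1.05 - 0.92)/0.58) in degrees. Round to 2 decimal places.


Bullet trajectory angle:
Height difference = 1.05 - 0.92 = 0.13 m
angle = atan(0.13 / 0.58)
angle = atan(0.224138)
angle = 12.63 degrees

12.63


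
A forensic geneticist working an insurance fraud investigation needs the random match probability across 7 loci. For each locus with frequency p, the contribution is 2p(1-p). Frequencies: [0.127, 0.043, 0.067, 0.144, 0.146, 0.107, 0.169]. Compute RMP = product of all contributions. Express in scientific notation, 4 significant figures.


Computing RMP for 7 loci:
Locus 1: 2 * 0.127 * 0.873 = 0.221742
Locus 2: 2 * 0.043 * 0.957 = 0.082302
Locus 3: 2 * 0.067 * 0.933 = 0.125022
Locus 4: 2 * 0.144 * 0.856 = 0.246528
Locus 5: 2 * 0.146 * 0.854 = 0.249368
Locus 6: 2 * 0.107 * 0.893 = 0.191102
Locus 7: 2 * 0.169 * 0.831 = 0.280878
RMP = 7.529e-06

7.529e-06


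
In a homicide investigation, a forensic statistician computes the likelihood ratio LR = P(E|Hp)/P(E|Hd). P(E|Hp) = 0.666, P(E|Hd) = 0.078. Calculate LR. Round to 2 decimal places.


Likelihood ratio calculation:
LR = P(E|Hp) / P(E|Hd)
LR = 0.666 / 0.078
LR = 8.54

8.54


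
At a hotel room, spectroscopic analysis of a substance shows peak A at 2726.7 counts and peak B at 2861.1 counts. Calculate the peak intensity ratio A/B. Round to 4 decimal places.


Spectral peak ratio:
Peak A = 2726.7 counts
Peak B = 2861.1 counts
Ratio = 2726.7 / 2861.1 = 0.9530

0.9530


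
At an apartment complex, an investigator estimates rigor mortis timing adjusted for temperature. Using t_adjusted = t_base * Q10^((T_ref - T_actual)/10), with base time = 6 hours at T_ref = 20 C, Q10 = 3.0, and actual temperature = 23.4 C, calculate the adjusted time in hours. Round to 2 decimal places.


Rigor mortis time adjustment:
Exponent = (T_ref - T_actual) / 10 = (20 - 23.4) / 10 = -0.34
Q10 factor = 3.0^-0.34 = 0.6883
t_adjusted = 6 * 0.6883 = 4.13 hours

4.13


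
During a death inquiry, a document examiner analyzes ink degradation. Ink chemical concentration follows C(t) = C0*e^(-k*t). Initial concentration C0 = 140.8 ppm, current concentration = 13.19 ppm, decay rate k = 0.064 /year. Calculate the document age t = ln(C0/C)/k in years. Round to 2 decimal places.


Document age estimation:
C0/C = 140.8 / 13.19 = 10.674754
ln(C0/C) = 2.367882
t = 2.367882 / 0.064 = 37.00 years

37.00


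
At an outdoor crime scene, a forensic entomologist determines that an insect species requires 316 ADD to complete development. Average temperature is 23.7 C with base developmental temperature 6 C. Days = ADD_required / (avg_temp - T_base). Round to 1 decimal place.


Insect development time:
Effective temperature = avg_temp - T_base = 23.7 - 6 = 17.7 C
Days = ADD / effective_temp = 316 / 17.7 = 17.9 days

17.9


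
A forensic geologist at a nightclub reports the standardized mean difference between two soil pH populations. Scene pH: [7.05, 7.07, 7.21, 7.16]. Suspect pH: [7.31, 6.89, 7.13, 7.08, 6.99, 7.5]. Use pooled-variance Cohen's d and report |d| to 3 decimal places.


Pooled-variance Cohen's d for soil pH comparison:
Scene mean = 28.49 / 4 = 7.1225
Suspect mean = 42.9 / 6 = 7.15
Scene sample variance s_s^2 = 0.005692
Suspect sample variance s_c^2 = 0.04932
Pooled variance = ((n_s-1)*s_s^2 + (n_c-1)*s_c^2) / (n_s + n_c - 2) = 0.032959
Pooled SD = sqrt(0.032959) = 0.181546
Mean difference = -0.0275
|d| = |-0.0275| / 0.181546 = 0.151

0.151


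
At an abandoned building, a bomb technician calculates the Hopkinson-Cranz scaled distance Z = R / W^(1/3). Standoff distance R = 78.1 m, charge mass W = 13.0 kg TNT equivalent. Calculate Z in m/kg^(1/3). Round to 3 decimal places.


Scaled distance calculation:
W^(1/3) = 13.0^(1/3) = 2.351335
Z = R / W^(1/3) = 78.1 / 2.351335
Z = 33.215 m/kg^(1/3)

33.215


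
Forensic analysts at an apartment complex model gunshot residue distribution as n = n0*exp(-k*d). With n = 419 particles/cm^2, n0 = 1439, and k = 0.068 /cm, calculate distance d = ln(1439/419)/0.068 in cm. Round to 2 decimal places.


GSR distance calculation:
n0/n = 1439 / 419 = 3.434368
ln(n0/n) = 1.233833
d = 1.233833 / 0.068 = 18.14 cm

18.14


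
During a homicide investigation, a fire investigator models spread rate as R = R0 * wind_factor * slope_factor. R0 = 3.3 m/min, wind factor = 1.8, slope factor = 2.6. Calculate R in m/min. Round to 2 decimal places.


Fire spread rate calculation:
R = R0 * wind_factor * slope_factor
= 3.3 * 1.8 * 2.6
= 5.94 * 2.6
= 15.44 m/min

15.44


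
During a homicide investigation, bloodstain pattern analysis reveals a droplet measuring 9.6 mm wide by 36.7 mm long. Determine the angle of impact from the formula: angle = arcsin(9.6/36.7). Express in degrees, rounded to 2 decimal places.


Blood spatter impact angle calculation:
width / length = 9.6 / 36.7 = 0.26158
angle = arcsin(0.26158)
angle = 15.16 degrees

15.16


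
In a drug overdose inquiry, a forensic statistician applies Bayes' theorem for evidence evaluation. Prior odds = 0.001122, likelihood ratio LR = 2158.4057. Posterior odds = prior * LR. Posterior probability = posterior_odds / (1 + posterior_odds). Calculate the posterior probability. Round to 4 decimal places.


Bayesian evidence evaluation:
Posterior odds = prior_odds * LR = 0.001122 * 2158.4057 = 2.421731
Posterior probability = posterior_odds / (1 + posterior_odds)
= 2.421731 / (1 + 2.421731)
= 2.421731 / 3.421731
= 0.7078

0.7078


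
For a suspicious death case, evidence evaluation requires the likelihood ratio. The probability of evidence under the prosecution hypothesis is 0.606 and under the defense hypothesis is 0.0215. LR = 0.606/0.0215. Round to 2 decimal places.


Likelihood ratio calculation:
LR = P(E|Hp) / P(E|Hd)
LR = 0.606 / 0.0215
LR = 28.19

28.19


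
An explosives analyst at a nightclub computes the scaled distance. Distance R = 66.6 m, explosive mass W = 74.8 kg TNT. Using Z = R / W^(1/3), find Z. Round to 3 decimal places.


Scaled distance calculation:
W^(1/3) = 74.8^(1/3) = 4.213411
Z = R / W^(1/3) = 66.6 / 4.213411
Z = 15.807 m/kg^(1/3)

15.807


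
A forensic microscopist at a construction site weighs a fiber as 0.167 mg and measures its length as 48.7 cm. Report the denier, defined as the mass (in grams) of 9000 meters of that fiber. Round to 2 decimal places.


Denier calculation:
Mass in grams = 0.167 mg / 1000 = 0.000167 g
Length in meters = 48.7 cm / 100 = 0.487 m
Linear density = mass / length = 0.000167 / 0.487 = 0.00034292 g/m
Denier = (g/m) * 9000 = 0.00034292 * 9000 = 3.09

3.09


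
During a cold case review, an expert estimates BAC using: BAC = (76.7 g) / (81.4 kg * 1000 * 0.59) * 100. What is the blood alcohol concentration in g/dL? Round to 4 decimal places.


Applying the Widmark formula:
BAC = (dose_g / (body_wt * 1000 * r)) * 100
Denominator = 81.4 * 1000 * 0.59 = 48026
BAC = (76.7 / 48026) * 100
BAC = 0.1597 g/dL

0.1597


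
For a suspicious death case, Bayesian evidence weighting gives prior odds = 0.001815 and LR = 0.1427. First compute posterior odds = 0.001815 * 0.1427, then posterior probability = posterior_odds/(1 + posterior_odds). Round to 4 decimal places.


Bayesian evidence evaluation:
Posterior odds = prior_odds * LR = 0.001815 * 0.1427 = 0.0002590005
Posterior probability = posterior_odds / (1 + posterior_odds)
= 0.0002590005 / (1 + 0.0002590005)
= 0.0002590005 / 1.0002590005
= 0.0003

0.0003


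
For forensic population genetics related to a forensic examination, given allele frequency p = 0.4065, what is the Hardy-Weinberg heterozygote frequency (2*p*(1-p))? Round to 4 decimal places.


Hardy-Weinberg heterozygote frequency:
q = 1 - p = 1 - 0.4065 = 0.5935
2pq = 2 * 0.4065 * 0.5935 = 0.4825

0.4825


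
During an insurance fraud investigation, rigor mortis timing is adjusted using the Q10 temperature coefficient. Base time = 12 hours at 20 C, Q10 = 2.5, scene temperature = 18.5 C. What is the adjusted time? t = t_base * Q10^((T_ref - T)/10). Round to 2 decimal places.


Rigor mortis time adjustment:
Exponent = (T_ref - T_actual) / 10 = (20 - 18.5) / 10 = 0.15
Q10 factor = 2.5^0.15 = 1.14734
t_adjusted = 12 * 1.14734 = 13.77 hours

13.77


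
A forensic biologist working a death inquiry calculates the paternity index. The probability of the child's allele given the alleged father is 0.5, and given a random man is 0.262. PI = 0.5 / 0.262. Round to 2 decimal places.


Paternity Index calculation:
PI = P(allele|father) / P(allele|random)
PI = 0.5 / 0.262
PI = 1.91

1.91


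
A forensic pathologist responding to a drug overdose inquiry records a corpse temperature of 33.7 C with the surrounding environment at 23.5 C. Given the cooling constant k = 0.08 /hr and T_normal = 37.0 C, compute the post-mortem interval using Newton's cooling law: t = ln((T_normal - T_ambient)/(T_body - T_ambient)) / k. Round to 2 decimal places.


Using Newton's law of cooling:
t = ln((T_normal - T_ambient) / (T_body - T_ambient)) / k
T_normal - T_ambient = 13.5
T_body - T_ambient = 10.2
Ratio = 1.323529
ln(ratio) = 0.280302
t = 0.280302 / 0.08 = 3.50 hours

3.50


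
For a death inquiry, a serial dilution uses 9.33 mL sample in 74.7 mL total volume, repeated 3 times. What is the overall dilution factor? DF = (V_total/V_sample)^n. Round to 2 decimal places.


Dilution factor calculation:
Single dilution = V_total / V_sample = 74.7 / 9.33 ≈ 8.006431
Number of dilutions = 3
Total DF = (74.7 / 9.33)^3 (full precision, rounded at the end) = 513.24

513.24


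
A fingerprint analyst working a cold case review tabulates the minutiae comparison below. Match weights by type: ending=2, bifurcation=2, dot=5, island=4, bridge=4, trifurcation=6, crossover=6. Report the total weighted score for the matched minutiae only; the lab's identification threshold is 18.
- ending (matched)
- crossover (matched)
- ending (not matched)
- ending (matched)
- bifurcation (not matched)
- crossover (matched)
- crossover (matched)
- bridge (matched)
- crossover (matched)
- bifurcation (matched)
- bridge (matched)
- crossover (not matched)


Weighted minutiae match score:
  ending: matched, +2 (running total 2)
  crossover: matched, +6 (running total 8)
  ending: not matched, +0
  ending: matched, +2 (running total 10)
  bifurcation: not matched, +0
  crossover: matched, +6 (running total 16)
  crossover: matched, +6 (running total 22)
  bridge: matched, +4 (running total 26)
  crossover: matched, +6 (running total 32)
  bifurcation: matched, +2 (running total 34)
  bridge: matched, +4 (running total 38)
  crossover: not matched, +0
Total score = 38
Threshold = 18; verdict = identification

38


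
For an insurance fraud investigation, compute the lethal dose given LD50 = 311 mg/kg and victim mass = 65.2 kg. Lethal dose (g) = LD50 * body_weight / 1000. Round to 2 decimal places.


Lethal dose calculation:
Lethal dose = LD50 * body_weight / 1000
= 311 * 65.2 / 1000
= 20277.2 / 1000
= 20.28 g

20.28


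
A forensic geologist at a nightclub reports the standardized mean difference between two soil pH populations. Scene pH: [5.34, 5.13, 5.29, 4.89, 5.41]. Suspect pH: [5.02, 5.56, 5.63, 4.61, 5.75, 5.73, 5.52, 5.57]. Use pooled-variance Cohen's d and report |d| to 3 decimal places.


Pooled-variance Cohen's d for soil pH comparison:
Scene mean = 26.06 / 5 = 5.212
Suspect mean = 43.39 / 8 = 5.42375
Scene sample variance s_s^2 = 0.04302
Suspect sample variance s_c^2 = 0.159598
Pooled variance = ((n_s-1)*s_s^2 + (n_c-1)*s_c^2) / (n_s + n_c - 2) = 0.117206
Pooled SD = sqrt(0.117206) = 0.342354
Mean difference = -0.21175
|d| = |-0.21175| / 0.342354 = 0.619

0.619


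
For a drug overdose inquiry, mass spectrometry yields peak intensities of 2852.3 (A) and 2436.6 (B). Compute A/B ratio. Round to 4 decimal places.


Spectral peak ratio:
Peak A = 2852.3 counts
Peak B = 2436.6 counts
Ratio = 2852.3 / 2436.6 = 1.1706

1.1706


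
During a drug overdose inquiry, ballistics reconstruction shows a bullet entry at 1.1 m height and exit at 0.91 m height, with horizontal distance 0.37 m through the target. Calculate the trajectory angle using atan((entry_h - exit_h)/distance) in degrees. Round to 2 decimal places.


Bullet trajectory angle:
Height difference = 1.1 - 0.91 = 0.19 m
angle = atan(0.19 / 0.37)
angle = atan(0.513514)
angle = 27.18 degrees

27.18


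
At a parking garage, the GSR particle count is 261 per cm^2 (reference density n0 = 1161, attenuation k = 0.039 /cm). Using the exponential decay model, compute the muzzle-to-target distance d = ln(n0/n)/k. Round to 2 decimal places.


GSR distance calculation:
n0/n = 1161 / 261 = 4.448276
ln(n0/n) = 1.492517
d = 1.492517 / 0.039 = 38.27 cm

38.27


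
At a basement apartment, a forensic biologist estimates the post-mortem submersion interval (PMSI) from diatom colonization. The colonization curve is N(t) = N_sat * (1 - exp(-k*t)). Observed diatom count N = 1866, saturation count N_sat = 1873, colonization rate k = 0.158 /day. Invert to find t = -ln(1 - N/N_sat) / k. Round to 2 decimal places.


PMSI from diatom colonization curve:
N / N_sat = 1866 / 1873 = 0.996263
1 - N/N_sat = 0.003737
ln(1 - N/N_sat) = -5.589472
t = -ln(1 - N/N_sat) / k = -(-5.589472) / 0.158 = 35.38 days

35.38


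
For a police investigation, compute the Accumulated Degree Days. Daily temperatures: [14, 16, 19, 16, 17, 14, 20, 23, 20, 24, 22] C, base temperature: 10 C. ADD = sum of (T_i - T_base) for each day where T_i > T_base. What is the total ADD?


Computing ADD day by day:
Day 1: max(0, 14 - 10) = 4
Day 2: max(0, 16 - 10) = 6
Day 3: max(0, 19 - 10) = 9
Day 4: max(0, 16 - 10) = 6
Day 5: max(0, 17 - 10) = 7
Day 6: max(0, 14 - 10) = 4
Day 7: max(0, 20 - 10) = 10
Day 8: max(0, 23 - 10) = 13
Day 9: max(0, 20 - 10) = 10
Day 10: max(0, 24 - 10) = 14
Day 11: max(0, 22 - 10) = 12
Total ADD = 95

95


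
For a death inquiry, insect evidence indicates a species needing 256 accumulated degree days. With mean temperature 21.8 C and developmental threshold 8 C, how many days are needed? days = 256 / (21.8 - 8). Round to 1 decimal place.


Insect development time:
Effective temperature = avg_temp - T_base = 21.8 - 8 = 13.8 C
Days = ADD / effective_temp = 256 / 13.8 = 18.6 days

18.6


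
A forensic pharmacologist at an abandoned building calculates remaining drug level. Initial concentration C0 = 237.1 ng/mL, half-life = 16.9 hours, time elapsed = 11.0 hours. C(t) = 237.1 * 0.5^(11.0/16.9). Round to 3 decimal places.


Drug concentration decay:
Number of half-lives = t / t_half = 11.0 / 16.9 = 0.650888
Decay factor = 0.5^0.650888 = 0.63688818
C(t) = 237.1 * 0.63688818 = 151.006 ng/mL

151.006


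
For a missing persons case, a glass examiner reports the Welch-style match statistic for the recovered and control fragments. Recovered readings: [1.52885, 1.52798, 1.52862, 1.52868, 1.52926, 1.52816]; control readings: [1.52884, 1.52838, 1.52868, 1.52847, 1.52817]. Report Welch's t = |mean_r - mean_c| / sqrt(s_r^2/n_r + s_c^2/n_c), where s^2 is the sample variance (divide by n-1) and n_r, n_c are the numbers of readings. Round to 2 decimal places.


Welch's t-criterion for glass RI comparison:
Recovered mean = sum / n_r = 9.17155 / 6 = 1.5285917
Control mean = sum / n_c = 7.64254 / 5 = 1.528508
Recovered sample variance s_r^2 = 2.16497e-07
Control sample variance s_c^2 = 6.797e-08
Welch SE (unpooled) = sqrt(s_r^2/n_r + s_c^2/n_c) = sqrt(3.60828e-08 + 1.3594e-08) = sqrt(4.96768e-08) = 0.000222883
|mean_r - mean_c| = 8.36667e-05
t = 8.36667e-05 / 0.000222883 = 0.38

0.38


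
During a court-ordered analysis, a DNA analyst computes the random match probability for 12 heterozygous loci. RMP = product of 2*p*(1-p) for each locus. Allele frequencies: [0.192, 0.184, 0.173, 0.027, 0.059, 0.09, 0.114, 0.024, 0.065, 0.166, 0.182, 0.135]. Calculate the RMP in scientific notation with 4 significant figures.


Computing RMP for 12 loci:
Locus 1: 2 * 0.192 * 0.808 = 0.310272
Locus 2: 2 * 0.184 * 0.816 = 0.300288
Locus 3: 2 * 0.173 * 0.827 = 0.286142
Locus 4: 2 * 0.027 * 0.973 = 0.052542
Locus 5: 2 * 0.059 * 0.941 = 0.111038
Locus 6: 2 * 0.09 * 0.91 = 0.1638
Locus 7: 2 * 0.114 * 0.886 = 0.202008
Locus 8: 2 * 0.024 * 0.976 = 0.046848
Locus 9: 2 * 0.065 * 0.935 = 0.12155
Locus 10: 2 * 0.166 * 0.834 = 0.276888
Locus 11: 2 * 0.182 * 0.818 = 0.297752
Locus 12: 2 * 0.135 * 0.865 = 0.23355
RMP = 5.643e-10

5.643e-10


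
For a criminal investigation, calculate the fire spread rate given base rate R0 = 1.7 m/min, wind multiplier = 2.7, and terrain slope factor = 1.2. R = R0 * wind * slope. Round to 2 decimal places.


Fire spread rate calculation:
R = R0 * wind_factor * slope_factor
= 1.7 * 2.7 * 1.2
= 4.59 * 1.2
= 5.51 m/min

5.51


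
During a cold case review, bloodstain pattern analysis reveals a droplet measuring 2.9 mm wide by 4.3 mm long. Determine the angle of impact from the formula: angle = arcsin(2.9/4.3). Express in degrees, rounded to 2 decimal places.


Blood spatter impact angle calculation:
width / length = 2.9 / 4.3 = 0.674419
angle = arcsin(0.674419)
angle = 42.41 degrees

42.41


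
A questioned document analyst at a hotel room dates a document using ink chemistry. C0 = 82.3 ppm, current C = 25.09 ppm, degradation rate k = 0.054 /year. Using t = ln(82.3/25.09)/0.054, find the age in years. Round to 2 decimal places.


Document age estimation:
C0/C = 82.3 / 25.09 = 3.280191
ln(C0/C) = 1.187902
t = 1.187902 / 0.054 = 22.00 years

22.00


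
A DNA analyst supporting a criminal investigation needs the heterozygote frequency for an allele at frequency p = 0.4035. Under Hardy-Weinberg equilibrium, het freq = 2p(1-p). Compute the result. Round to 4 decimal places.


Hardy-Weinberg heterozygote frequency:
q = 1 - p = 1 - 0.4035 = 0.5965
2pq = 2 * 0.4035 * 0.5965 = 0.4814

0.4814


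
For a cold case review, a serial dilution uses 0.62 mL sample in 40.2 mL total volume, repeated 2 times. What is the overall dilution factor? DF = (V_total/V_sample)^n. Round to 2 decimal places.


Dilution factor calculation:
Single dilution = V_total / V_sample = 40.2 / 0.62 ≈ 64.83871
Number of dilutions = 2
Total DF = (40.2 / 0.62)^2 (full precision, rounded at the end) = 4204.06

4204.06


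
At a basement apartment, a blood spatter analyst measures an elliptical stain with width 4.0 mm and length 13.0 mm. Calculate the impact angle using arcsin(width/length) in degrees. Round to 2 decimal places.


Blood spatter impact angle calculation:
width / length = 4.0 / 13.0 = 0.307692
angle = arcsin(0.307692)
angle = 17.92 degrees

17.92


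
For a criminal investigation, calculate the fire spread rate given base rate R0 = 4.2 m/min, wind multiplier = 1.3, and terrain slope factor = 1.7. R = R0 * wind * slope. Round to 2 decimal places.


Fire spread rate calculation:
R = R0 * wind_factor * slope_factor
= 4.2 * 1.3 * 1.7
= 5.46 * 1.7
= 9.28 m/min

9.28


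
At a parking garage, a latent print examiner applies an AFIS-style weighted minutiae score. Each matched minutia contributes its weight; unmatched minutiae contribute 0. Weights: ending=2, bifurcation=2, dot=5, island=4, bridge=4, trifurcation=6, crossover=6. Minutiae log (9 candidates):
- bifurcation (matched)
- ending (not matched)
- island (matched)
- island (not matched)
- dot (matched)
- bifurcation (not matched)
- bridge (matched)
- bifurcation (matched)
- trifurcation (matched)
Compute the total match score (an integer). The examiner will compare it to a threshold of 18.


Weighted minutiae match score:
  bifurcation: matched, +2 (running total 2)
  ending: not matched, +0
  island: matched, +4 (running total 6)
  island: not matched, +0
  dot: matched, +5 (running total 11)
  bifurcation: not matched, +0
  bridge: matched, +4 (running total 15)
  bifurcation: matched, +2 (running total 17)
  trifurcation: matched, +6 (running total 23)
Total score = 23
Threshold = 18; verdict = identification

23


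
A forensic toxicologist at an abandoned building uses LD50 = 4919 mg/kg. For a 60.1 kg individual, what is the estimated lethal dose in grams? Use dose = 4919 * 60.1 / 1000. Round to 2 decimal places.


Lethal dose calculation:
Lethal dose = LD50 * body_weight / 1000
= 4919 * 60.1 / 1000
= 295631.9 / 1000
= 295.63 g

295.63


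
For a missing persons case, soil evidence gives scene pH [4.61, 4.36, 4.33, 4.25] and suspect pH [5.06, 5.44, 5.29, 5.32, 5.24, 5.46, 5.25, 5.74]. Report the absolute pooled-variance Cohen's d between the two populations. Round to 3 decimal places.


Pooled-variance Cohen's d for soil pH comparison:
Scene mean = 17.55 / 4 = 4.3875
Suspect mean = 42.8 / 8 = 5.35
Scene sample variance s_s^2 = 0.024158
Suspect sample variance s_c^2 = 0.040429
Pooled variance = ((n_s-1)*s_s^2 + (n_c-1)*s_c^2) / (n_s + n_c - 2) = 0.035548
Pooled SD = sqrt(0.035548) = 0.188542
Mean difference = -0.9625
|d| = |-0.9625| / 0.188542 = 5.105

5.105


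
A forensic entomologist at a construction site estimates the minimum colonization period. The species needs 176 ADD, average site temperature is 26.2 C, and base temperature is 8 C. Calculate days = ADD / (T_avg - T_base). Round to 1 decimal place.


Insect development time:
Effective temperature = avg_temp - T_base = 26.2 - 8 = 18.2 C
Days = ADD / effective_temp = 176 / 18.2 = 9.7 days

9.7


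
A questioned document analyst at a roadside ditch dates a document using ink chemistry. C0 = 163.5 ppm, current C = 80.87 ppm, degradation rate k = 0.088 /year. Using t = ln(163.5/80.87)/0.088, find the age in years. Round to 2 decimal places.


Document age estimation:
C0/C = 163.5 / 80.87 = 2.021763
ln(C0/C) = 0.70397
t = 0.70397 / 0.088 = 8.00 years

8.00


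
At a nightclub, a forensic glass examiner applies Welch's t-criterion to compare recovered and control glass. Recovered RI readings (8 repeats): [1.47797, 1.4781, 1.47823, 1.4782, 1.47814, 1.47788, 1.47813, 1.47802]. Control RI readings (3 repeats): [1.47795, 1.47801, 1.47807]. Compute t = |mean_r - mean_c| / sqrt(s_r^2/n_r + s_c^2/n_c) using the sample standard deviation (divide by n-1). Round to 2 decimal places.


Welch's t-criterion for glass RI comparison:
Recovered mean = sum / n_r = 11.82467 / 8 = 1.4780837
Control mean = sum / n_c = 4.43403 / 3 = 1.47801
Recovered sample variance s_r^2 = 1.41411e-08
Control sample variance s_c^2 = 3.6e-09
Welch SE (unpooled) = sqrt(s_r^2/n_r + s_c^2/n_c) = sqrt(1.76763e-09 + 1.2e-09) = sqrt(2.96763e-09) = 5.4476e-05
|mean_r - mean_c| = 7.375e-05
t = 7.375e-05 / 5.4476e-05 = 1.35

1.35


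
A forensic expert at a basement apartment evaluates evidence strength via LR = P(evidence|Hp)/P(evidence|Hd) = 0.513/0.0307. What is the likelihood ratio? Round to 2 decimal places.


Likelihood ratio calculation:
LR = P(E|Hp) / P(E|Hd)
LR = 0.513 / 0.0307
LR = 16.71

16.71


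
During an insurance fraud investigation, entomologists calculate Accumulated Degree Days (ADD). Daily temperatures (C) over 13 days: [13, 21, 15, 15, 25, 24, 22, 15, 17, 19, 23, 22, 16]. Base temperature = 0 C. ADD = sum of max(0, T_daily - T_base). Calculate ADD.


Computing ADD day by day:
Day 1: max(0, 13 - 0) = 13
Day 2: max(0, 21 - 0) = 21
Day 3: max(0, 15 - 0) = 15
Day 4: max(0, 15 - 0) = 15
Day 5: max(0, 25 - 0) = 25
Day 6: max(0, 24 - 0) = 24
Day 7: max(0, 22 - 0) = 22
Day 8: max(0, 15 - 0) = 15
Day 9: max(0, 17 - 0) = 17
Day 10: max(0, 19 - 0) = 19
Day 11: max(0, 23 - 0) = 23
Day 12: max(0, 22 - 0) = 22
Day 13: max(0, 16 - 0) = 16
Total ADD = 247

247


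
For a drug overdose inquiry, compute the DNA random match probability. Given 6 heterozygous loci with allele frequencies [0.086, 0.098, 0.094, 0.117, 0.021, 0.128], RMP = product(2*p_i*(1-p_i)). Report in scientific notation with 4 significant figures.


Computing RMP for 6 loci:
Locus 1: 2 * 0.086 * 0.914 = 0.157208
Locus 2: 2 * 0.098 * 0.902 = 0.176792
Locus 3: 2 * 0.094 * 0.906 = 0.170328
Locus 4: 2 * 0.117 * 0.883 = 0.206622
Locus 5: 2 * 0.021 * 0.979 = 0.041118
Locus 6: 2 * 0.128 * 0.872 = 0.223232
RMP = 8.978e-06

8.978e-06


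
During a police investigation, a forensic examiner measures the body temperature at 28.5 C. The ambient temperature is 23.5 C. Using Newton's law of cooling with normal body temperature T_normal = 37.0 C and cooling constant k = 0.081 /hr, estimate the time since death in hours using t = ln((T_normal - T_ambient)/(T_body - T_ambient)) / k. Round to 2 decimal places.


Using Newton's law of cooling:
t = ln((T_normal - T_ambient) / (T_body - T_ambient)) / k
T_normal - T_ambient = 13.5
T_body - T_ambient = 5.0
Ratio = 2.7
ln(ratio) = 0.993252
t = 0.993252 / 0.081 = 12.26 hours

12.26


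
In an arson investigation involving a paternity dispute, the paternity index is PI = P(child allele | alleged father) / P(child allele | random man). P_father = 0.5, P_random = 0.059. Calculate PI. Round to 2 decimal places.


Paternity Index calculation:
PI = P(allele|father) / P(allele|random)
PI = 0.5 / 0.059
PI = 8.47

8.47


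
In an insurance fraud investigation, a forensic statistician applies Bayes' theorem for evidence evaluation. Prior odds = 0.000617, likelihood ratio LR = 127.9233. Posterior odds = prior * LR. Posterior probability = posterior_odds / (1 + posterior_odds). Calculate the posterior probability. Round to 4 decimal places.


Bayesian evidence evaluation:
Posterior odds = prior_odds * LR = 0.000617 * 127.9233 = 0.07892868
Posterior probability = posterior_odds / (1 + posterior_odds)
= 0.07892868 / (1 + 0.07892868)
= 0.07892868 / 1.07892868
= 0.0732

0.0732


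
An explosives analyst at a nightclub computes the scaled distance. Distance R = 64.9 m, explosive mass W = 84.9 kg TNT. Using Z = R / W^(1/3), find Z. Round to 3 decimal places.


Scaled distance calculation:
W^(1/3) = 84.9^(1/3) = 4.395105
Z = R / W^(1/3) = 64.9 / 4.395105
Z = 14.766 m/kg^(1/3)

14.766


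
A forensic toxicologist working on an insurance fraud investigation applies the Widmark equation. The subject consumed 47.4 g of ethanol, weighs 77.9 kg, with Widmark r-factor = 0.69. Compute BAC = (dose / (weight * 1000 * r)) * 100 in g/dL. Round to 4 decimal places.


Applying the Widmark formula:
BAC = (dose_g / (body_wt * 1000 * r)) * 100
Denominator = 77.9 * 1000 * 0.69 = 53751
BAC = (47.4 / 53751) * 100
BAC = 0.0882 g/dL

0.0882


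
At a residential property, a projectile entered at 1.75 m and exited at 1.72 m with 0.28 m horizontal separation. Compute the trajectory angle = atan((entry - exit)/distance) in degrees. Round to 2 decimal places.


Bullet trajectory angle:
Height difference = 1.75 - 1.72 = 0.03 m
angle = atan(0.03 / 0.28)
angle = atan(0.107143)
angle = 6.12 degrees

6.12


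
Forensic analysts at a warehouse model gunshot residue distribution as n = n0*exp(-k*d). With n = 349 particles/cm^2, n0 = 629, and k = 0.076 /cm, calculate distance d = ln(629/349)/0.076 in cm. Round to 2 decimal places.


GSR distance calculation:
n0/n = 629 / 349 = 1.802292
ln(n0/n) = 0.589059
d = 0.589059 / 0.076 = 7.75 cm

7.75


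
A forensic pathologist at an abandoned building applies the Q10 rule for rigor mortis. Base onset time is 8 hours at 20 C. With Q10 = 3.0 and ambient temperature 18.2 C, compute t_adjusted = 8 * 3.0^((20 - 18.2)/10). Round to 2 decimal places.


Rigor mortis time adjustment:
Exponent = (T_ref - T_actual) / 10 = (20 - 18.2) / 10 = 0.18
Q10 factor = 3.0^0.18 = 1.21866
t_adjusted = 8 * 1.21866 = 9.75 hours

9.75


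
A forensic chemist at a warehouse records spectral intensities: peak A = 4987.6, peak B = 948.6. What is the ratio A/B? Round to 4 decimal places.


Spectral peak ratio:
Peak A = 4987.6 counts
Peak B = 948.6 counts
Ratio = 4987.6 / 948.6 = 5.2579

5.2579


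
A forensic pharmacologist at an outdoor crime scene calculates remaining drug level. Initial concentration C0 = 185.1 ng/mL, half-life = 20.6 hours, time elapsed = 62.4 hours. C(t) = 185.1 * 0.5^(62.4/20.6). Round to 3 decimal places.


Drug concentration decay:
Number of half-lives = t / t_half = 62.4 / 20.6 = 3.029126
Decay factor = 0.5^3.029126 = 0.12250173
C(t) = 185.1 * 0.12250173 = 22.675 ng/mL

22.675


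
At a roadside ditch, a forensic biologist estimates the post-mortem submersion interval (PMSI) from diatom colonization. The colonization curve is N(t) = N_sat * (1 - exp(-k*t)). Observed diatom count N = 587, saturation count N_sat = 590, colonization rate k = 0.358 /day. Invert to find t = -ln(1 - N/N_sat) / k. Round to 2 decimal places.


PMSI from diatom colonization curve:
N / N_sat = 587 / 590 = 0.994915
1 - N/N_sat = 0.005085
ln(1 - N/N_sat) = -5.28146
t = -ln(1 - N/N_sat) / k = -(-5.28146) / 0.358 = 14.75 days

14.75


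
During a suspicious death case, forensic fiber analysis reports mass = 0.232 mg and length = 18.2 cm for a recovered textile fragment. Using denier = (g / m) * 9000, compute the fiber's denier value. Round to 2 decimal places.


Denier calculation:
Mass in grams = 0.232 mg / 1000 = 0.000232 g
Length in meters = 18.2 cm / 100 = 0.182 m
Linear density = mass / length = 0.000232 / 0.182 = 0.00127473 g/m
Denier = (g/m) * 9000 = 0.00127473 * 9000 = 11.47

11.47


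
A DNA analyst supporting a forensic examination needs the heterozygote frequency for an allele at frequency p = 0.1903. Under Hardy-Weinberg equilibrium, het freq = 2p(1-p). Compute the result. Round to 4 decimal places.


Hardy-Weinberg heterozygote frequency:
q = 1 - p = 1 - 0.1903 = 0.8097
2pq = 2 * 0.1903 * 0.8097 = 0.3082

0.3082


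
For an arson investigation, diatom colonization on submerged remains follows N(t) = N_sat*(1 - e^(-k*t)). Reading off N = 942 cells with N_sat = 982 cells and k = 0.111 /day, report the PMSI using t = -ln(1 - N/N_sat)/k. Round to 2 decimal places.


PMSI from diatom colonization curve:
N / N_sat = 942 / 982 = 0.959267
1 - N/N_sat = 0.040733
ln(1 - N/N_sat) = -3.200717
t = -ln(1 - N/N_sat) / k = -(-3.200717) / 0.111 = 28.84 days

28.84


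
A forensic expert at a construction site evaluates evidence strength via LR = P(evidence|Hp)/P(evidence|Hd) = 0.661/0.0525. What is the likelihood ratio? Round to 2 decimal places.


Likelihood ratio calculation:
LR = P(E|Hp) / P(E|Hd)
LR = 0.661 / 0.0525
LR = 12.59

12.59


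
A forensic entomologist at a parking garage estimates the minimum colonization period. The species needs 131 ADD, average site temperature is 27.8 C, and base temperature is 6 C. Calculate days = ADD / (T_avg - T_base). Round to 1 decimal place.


Insect development time:
Effective temperature = avg_temp - T_base = 27.8 - 6 = 21.8 C
Days = ADD / effective_temp = 131 / 21.8 = 6.0 days

6.0


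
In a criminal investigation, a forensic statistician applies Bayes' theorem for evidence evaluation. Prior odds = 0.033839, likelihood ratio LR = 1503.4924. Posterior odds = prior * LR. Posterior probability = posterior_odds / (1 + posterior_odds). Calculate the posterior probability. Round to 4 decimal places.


Bayesian evidence evaluation:
Posterior odds = prior_odds * LR = 0.033839 * 1503.4924 = 50.87668
Posterior probability = posterior_odds / (1 + posterior_odds)
= 50.87668 / (1 + 50.87668)
= 50.87668 / 51.87668
= 0.9807

0.9807


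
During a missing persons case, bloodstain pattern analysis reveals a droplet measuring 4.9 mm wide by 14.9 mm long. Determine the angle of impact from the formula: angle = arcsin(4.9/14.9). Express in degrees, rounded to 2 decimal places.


Blood spatter impact angle calculation:
width / length = 4.9 / 14.9 = 0.328859
angle = arcsin(0.328859)
angle = 19.20 degrees

19.20


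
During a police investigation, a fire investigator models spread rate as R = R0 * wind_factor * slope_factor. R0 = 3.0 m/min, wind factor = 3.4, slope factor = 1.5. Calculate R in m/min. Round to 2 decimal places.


Fire spread rate calculation:
R = R0 * wind_factor * slope_factor
= 3.0 * 3.4 * 1.5
= 10.2 * 1.5
= 15.30 m/min

15.30


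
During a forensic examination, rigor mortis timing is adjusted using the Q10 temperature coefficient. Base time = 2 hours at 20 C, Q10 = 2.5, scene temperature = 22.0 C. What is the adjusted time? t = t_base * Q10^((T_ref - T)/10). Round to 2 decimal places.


Rigor mortis time adjustment:
Exponent = (T_ref - T_actual) / 10 = (20 - 22.0) / 10 = -0.2
Q10 factor = 2.5^-0.2 = 0.83255
t_adjusted = 2 * 0.83255 = 1.67 hours

1.67


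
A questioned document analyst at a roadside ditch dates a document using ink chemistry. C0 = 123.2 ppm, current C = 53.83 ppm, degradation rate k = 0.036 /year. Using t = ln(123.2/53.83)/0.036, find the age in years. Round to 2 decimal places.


Document age estimation:
C0/C = 123.2 / 53.83 = 2.288687
ln(C0/C) = 0.827978
t = 0.827978 / 0.036 = 23.00 years

23.00


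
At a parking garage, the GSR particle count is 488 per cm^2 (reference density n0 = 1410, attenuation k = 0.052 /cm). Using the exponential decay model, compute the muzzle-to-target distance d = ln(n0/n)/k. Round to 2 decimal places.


GSR distance calculation:
n0/n = 1410 / 488 = 2.889344
ln(n0/n) = 1.061029
d = 1.061029 / 0.052 = 20.40 cm

20.40


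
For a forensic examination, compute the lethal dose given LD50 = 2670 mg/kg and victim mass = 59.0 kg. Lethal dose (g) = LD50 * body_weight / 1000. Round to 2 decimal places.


Lethal dose calculation:
Lethal dose = LD50 * body_weight / 1000
= 2670 * 59.0 / 1000
= 157530 / 1000
= 157.53 g

157.53


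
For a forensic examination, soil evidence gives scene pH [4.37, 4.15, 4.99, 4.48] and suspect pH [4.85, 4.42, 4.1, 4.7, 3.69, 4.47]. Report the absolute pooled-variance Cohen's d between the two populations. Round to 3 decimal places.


Pooled-variance Cohen's d for soil pH comparison:
Scene mean = 17.99 / 4 = 4.4975
Suspect mean = 26.23 / 6 = 4.371667
Scene sample variance s_s^2 = 0.126625
Suspect sample variance s_c^2 = 0.177417
Pooled variance = ((n_s-1)*s_s^2 + (n_c-1)*s_c^2) / (n_s + n_c - 2) = 0.15837
Pooled SD = sqrt(0.15837) = 0.397957
Mean difference = 0.125833
|d| = |0.125833| / 0.397957 = 0.316

0.316


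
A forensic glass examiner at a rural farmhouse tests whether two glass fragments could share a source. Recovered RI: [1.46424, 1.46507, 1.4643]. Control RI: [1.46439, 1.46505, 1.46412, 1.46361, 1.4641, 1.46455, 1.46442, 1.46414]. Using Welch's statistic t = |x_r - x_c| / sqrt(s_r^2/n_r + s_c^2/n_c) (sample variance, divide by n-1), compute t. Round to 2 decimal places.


Welch's t-criterion for glass RI comparison:
Recovered mean = sum / n_r = 4.39361 / 3 = 1.4645367
Control mean = sum / n_c = 11.71438 / 8 = 1.4642975
Recovered sample variance s_r^2 = 2.14233e-07
Control sample variance s_c^2 = 1.74507e-07
Welch SE (unpooled) = sqrt(s_r^2/n_r + s_c^2/n_c) = sqrt(7.14111e-08 + 2.18134e-08) = sqrt(9.32245e-08) = 0.000305327
|mean_r - mean_c| = 0.000239167
t = 0.000239167 / 0.000305327 = 0.78

0.78


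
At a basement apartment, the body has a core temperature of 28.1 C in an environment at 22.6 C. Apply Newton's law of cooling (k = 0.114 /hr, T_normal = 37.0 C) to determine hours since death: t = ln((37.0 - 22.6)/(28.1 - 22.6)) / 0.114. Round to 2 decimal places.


Using Newton's law of cooling:
t = ln((T_normal - T_ambient) / (T_body - T_ambient)) / k
T_normal - T_ambient = 14.4
T_body - T_ambient = 5.5
Ratio = 2.618182
ln(ratio) = 0.96248
t = 0.96248 / 0.114 = 8.44 hours

8.44


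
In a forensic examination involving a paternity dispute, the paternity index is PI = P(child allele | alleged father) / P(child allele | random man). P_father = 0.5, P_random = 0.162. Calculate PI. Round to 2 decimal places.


Paternity Index calculation:
PI = P(allele|father) / P(allele|random)
PI = 0.5 / 0.162
PI = 3.09

3.09


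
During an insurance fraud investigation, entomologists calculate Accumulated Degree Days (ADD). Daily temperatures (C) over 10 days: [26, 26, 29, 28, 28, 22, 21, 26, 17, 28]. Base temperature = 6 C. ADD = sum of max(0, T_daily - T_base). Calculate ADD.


Computing ADD day by day:
Day 1: max(0, 26 - 6) = 20
Day 2: max(0, 26 - 6) = 20
Day 3: max(0, 29 - 6) = 23
Day 4: max(0, 28 - 6) = 22
Day 5: max(0, 28 - 6) = 22
Day 6: max(0, 22 - 6) = 16
Day 7: max(0, 21 - 6) = 15
Day 8: max(0, 26 - 6) = 20
Day 9: max(0, 17 - 6) = 11
Day 10: max(0, 28 - 6) = 22
Total ADD = 191

191


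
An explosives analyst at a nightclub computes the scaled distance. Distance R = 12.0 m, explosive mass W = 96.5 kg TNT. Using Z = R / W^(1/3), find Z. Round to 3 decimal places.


Scaled distance calculation:
W^(1/3) = 96.5^(1/3) = 4.586793
Z = R / W^(1/3) = 12.0 / 4.586793
Z = 2.616 m/kg^(1/3)

2.616


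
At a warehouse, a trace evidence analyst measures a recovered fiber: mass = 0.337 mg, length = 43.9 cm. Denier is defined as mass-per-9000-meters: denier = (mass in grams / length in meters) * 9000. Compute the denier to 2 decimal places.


Denier calculation:
Mass in grams = 0.337 mg / 1000 = 0.000337 g
Length in meters = 43.9 cm / 100 = 0.439 m
Linear density = mass / length = 0.000337 / 0.439 = 0.00076765 g/m
Denier = (g/m) * 9000 = 0.00076765 * 9000 = 6.91

6.91


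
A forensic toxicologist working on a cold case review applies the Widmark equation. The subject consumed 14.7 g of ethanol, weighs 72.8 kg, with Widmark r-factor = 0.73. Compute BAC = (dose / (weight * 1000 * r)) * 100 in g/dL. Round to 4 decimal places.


Applying the Widmark formula:
BAC = (dose_g / (body_wt * 1000 * r)) * 100
Denominator = 72.8 * 1000 * 0.73 = 53144
BAC = (14.7 / 53144) * 100
BAC = 0.0277 g/dL

0.0277


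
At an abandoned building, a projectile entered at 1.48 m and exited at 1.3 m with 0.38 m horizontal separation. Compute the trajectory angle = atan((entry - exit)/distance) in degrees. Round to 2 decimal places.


Bullet trajectory angle:
Height difference = 1.48 - 1.3 = 0.18 m
angle = atan(0.18 / 0.38)
angle = atan(0.473684)
angle = 25.35 degrees

25.35
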